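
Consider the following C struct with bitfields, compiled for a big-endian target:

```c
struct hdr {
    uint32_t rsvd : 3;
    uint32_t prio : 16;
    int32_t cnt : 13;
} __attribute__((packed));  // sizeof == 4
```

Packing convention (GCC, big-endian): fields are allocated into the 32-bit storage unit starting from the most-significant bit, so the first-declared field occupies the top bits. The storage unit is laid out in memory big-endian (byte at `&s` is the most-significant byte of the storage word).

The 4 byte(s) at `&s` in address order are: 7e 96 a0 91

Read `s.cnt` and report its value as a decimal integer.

145

[0]=0x7e [1]=0x96 [2]=0xa0 [3]=0x91 (big-endian) → word 0x7e96a091
rsvd [29+:3] = (word>>29) & 0x7 = 3
prio [13+:16] = (word>>13) & 0xffff = 62645
cnt [0+:13] = (word>>0) & 0x1fff = 145  ←
cnt signed 13b, MSB=0: value = 145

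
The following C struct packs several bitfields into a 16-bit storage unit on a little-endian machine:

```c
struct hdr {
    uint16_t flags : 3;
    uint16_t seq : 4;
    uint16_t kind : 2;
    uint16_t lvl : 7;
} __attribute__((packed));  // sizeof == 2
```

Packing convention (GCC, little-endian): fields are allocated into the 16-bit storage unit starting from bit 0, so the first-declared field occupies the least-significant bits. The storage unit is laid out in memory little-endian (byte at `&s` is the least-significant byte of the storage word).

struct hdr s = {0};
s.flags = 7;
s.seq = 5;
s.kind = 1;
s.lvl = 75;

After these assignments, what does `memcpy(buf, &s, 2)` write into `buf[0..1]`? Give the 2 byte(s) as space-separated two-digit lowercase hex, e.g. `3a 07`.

af 96

[0+:3] flags=7 & 0x7 = 0x7; word=0x0007
[3+:4] seq=5 & 0xf = 0x5; word=0x002f
[7+:2] kind=1 & 0x3 = 0x1; word=0x00af
[9+:7] lvl=75 & 0x7f = 0x4b; word=0x96af
word = 0x96af → little-endian bytes:
  [0]=0xaf  [1]=0x96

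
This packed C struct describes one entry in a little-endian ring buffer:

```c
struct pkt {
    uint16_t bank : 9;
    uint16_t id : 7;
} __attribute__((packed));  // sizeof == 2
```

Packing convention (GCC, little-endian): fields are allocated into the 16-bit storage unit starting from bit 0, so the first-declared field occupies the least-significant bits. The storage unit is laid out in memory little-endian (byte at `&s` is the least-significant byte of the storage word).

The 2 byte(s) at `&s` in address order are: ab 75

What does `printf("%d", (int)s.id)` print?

[0]=0xab [1]=0x75 (little-endian) → word 0x75ab
bank:9 @ bit 0 → (0x75ab>>0)&0x1ff = 0x1ab
id:7 @ bit 9 → (0x75ab>>9)&0x7f = 0x3a  ←

58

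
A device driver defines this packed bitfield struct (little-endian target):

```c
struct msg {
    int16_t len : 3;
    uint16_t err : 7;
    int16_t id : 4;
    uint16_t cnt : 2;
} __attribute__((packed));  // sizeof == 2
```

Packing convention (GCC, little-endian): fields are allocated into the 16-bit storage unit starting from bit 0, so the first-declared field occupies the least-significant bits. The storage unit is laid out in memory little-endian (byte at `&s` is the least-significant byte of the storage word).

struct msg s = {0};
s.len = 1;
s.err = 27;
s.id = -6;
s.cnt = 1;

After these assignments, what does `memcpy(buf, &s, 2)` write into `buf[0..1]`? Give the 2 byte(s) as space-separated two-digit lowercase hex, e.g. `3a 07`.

d9 68

[0+:3] len=1 & 0x7 = 0x1; word=0x0001
[3+:7] err=27 & 0x7f = 0x1b; word=0x00d9
[10+:4] id=-6 & 0xf = 0xa; word=0x28d9
[14+:2] cnt=1 & 0x3 = 0x1; word=0x68d9
word = 0x68d9 → little-endian bytes:
  [0]=0xd9  [1]=0x68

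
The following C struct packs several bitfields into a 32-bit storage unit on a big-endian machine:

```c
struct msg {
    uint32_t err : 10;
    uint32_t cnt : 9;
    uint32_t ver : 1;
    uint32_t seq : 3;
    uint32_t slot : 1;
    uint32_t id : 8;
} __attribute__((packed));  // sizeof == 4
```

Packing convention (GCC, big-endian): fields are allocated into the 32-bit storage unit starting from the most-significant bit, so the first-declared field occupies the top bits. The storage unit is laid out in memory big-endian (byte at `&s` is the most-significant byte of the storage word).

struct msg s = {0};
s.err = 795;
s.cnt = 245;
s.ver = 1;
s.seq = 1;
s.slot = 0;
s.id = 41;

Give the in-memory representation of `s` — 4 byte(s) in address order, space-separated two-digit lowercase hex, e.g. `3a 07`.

c6 de b2 29

[22+:10] err=795 & 0x3ff = 0x31b; word=0xc6c00000
[13+:9] cnt=245 & 0x1ff = 0xf5; word=0xc6dea000
[12+:1] ver=1 & 0x1 = 0x1; word=0xc6deb000
[9+:3] seq=1 & 0x7 = 0x1; word=0xc6deb200
[8+:1] slot=0 & 0x1 = 0x0; word=0xc6deb200
[0+:8] id=41 & 0xff = 0x29; word=0xc6deb229
word = 0xc6deb229 → big-endian bytes:
  [0]=0xc6  [1]=0xde  [2]=0xb2  [3]=0x29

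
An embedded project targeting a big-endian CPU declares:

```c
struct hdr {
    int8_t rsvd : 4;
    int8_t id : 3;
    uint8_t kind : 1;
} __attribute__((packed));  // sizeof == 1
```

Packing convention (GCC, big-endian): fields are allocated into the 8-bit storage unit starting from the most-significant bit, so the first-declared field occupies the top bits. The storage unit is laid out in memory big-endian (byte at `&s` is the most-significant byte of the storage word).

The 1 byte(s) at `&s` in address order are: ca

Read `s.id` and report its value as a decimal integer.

-3

[0]=0xca (big-endian) → word 0xca
rsvd:4 @ bit 4 → (0xca>>4)&0xf = 0xc
id:3 @ bit 1 → (0xca>>1)&0x7 = 0x5  ←
kind:1 @ bit 0 → (0xca>>0)&0x1 = 0x0
id signed 3b, MSB=1: 5 - 8 = -3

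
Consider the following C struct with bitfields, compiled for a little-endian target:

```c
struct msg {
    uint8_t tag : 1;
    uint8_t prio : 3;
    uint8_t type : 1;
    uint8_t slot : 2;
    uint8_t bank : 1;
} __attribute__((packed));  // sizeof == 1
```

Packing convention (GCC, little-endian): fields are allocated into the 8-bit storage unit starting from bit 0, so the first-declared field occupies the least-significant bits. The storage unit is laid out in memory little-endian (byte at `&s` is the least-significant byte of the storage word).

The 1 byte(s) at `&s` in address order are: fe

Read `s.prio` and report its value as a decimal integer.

7

[0]=0xfe (little-endian) → word 0xfe
tag [0+:1] = (word>>0) & 0x1 = 0
prio [1+:3] = (word>>1) & 0x7 = 7  ←
type [4+:1] = (word>>4) & 0x1 = 1
slot [5+:2] = (word>>5) & 0x3 = 3
bank [7+:1] = (word>>7) & 0x1 = 1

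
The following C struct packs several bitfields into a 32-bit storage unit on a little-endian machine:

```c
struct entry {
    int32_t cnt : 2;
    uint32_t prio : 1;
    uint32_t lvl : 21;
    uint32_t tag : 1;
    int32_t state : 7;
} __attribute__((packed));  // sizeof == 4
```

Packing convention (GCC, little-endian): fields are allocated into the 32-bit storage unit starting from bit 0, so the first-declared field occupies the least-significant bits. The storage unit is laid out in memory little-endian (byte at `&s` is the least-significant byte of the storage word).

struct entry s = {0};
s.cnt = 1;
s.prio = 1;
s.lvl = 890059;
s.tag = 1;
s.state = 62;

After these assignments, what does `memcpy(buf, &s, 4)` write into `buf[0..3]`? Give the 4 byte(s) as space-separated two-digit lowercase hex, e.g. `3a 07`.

cnt (2b) val=1 bits=0x1 at bit 0: 0x00000001
prio (1b) val=1 bits=0x1 at bit 2: 0x00000005
lvl (21b) val=890059 bits=0xd94cb at bit 3: 0x006ca65d
tag (1b) val=1 bits=0x1 at bit 24: 0x016ca65d
state (7b) val=62 bits=0x3e at bit 25: 0x7d6ca65d
word = 0x7d6ca65d → little-endian bytes:
  [0]=0x5d  [1]=0xa6  [2]=0x6c  [3]=0x7d

5d a6 6c 7d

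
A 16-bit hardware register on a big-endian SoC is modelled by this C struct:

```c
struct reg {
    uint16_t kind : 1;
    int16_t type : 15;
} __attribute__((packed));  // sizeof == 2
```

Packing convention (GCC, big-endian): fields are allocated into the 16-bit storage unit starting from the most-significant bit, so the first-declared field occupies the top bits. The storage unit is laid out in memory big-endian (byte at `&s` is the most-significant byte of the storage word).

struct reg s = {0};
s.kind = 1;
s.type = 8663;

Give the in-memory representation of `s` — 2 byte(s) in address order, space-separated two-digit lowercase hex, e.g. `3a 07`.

a1 d7

[15+:1] kind=1 & 0x1 = 0x1; word=0x8000
[0+:15] type=8663 & 0x7fff = 0x21d7; word=0xa1d7
word = 0xa1d7 → big-endian bytes:
  [0]=0xa1  [1]=0xd7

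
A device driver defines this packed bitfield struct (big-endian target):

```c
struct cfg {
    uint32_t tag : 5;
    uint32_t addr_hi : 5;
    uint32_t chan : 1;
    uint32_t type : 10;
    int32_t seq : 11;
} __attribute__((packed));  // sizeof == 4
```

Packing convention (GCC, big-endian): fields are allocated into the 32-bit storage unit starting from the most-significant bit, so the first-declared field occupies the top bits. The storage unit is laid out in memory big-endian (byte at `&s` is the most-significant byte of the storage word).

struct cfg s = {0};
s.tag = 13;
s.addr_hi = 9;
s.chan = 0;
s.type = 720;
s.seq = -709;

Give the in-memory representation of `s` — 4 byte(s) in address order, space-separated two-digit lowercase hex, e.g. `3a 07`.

tag (5b) val=13 bits=0xd at bit 27: 0x68000000
addr_hi (5b) val=9 bits=0x9 at bit 22: 0x6a400000
chan (1b) val=0 bits=0x0 at bit 21: 0x6a400000
type (10b) val=720 bits=0x2d0 at bit 11: 0x6a568000
seq (11b) val=-709 bits=0x53b at bit 0: 0x6a56853b
word = 0x6a56853b → big-endian bytes:
  [0]=0x6a  [1]=0x56  [2]=0x85  [3]=0x3b

6a 56 85 3b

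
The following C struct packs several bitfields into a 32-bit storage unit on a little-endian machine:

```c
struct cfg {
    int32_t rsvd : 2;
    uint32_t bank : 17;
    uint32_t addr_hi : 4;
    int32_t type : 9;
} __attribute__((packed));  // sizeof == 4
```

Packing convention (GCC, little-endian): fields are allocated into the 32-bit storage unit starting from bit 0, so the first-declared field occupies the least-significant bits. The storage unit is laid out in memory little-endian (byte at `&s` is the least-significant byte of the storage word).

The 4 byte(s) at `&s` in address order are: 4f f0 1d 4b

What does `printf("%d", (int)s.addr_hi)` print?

[0]=0x4f [1]=0xf0 [2]=0x1d [3]=0x4b (little-endian) → word 0x4b1df04f
rsvd [0+:2] = (word>>0) & 0x3 = 3
bank [2+:17] = (word>>2) & 0x1ffff = 97299
addr_hi [19+:4] = (word>>19) & 0xf = 3  ←
type [23+:9] = (word>>23) & 0x1ff = 150

3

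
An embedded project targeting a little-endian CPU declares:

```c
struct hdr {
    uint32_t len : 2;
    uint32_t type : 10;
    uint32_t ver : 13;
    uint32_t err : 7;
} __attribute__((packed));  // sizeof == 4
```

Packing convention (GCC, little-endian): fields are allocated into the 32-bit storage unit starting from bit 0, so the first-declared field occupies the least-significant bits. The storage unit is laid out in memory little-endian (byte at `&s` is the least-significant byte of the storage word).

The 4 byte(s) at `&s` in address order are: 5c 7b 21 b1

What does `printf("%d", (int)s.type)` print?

727

[0]=0x5c [1]=0x7b [2]=0x21 [3]=0xb1 (little-endian) → word 0xb1217b5c
len [0+:2] = (word>>0) & 0x3 = 0
type [2+:10] = (word>>2) & 0x3ff = 727  ←
ver [12+:13] = (word>>12) & 0x1fff = 4631
err [25+:7] = (word>>25) & 0x7f = 88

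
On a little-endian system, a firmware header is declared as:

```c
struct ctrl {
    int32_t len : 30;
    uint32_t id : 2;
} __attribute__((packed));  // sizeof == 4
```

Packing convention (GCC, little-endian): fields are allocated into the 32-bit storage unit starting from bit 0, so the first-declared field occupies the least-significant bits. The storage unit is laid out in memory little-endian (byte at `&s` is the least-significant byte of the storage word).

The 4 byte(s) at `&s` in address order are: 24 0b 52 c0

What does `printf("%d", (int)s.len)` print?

[0]=0x24 [1]=0x0b [2]=0x52 [3]=0xc0 (little-endian) → word 0xc0520b24
len [0+:30] = (word>>0) & 0x3fffffff = 5376804  ←
id [30+:2] = (word>>30) & 0x3 = 3
len signed 30b, MSB=0: value = 5376804

5376804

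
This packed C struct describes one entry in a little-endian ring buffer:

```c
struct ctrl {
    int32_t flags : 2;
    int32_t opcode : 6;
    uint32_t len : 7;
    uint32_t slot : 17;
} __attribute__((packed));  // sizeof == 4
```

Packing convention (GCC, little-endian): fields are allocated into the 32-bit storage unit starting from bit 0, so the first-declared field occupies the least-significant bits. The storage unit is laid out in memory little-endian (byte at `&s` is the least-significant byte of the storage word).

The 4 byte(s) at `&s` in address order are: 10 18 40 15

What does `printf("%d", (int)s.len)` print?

[0]=0x10 [1]=0x18 [2]=0x40 [3]=0x15 (little-endian) → word 0x15401810
flags [0+:2] = (word>>0) & 0x3 = 0
opcode [2+:6] = (word>>2) & 0x3f = 4
len [8+:7] = (word>>8) & 0x7f = 24  ←
slot [15+:17] = (word>>15) & 0x1ffff = 10880

24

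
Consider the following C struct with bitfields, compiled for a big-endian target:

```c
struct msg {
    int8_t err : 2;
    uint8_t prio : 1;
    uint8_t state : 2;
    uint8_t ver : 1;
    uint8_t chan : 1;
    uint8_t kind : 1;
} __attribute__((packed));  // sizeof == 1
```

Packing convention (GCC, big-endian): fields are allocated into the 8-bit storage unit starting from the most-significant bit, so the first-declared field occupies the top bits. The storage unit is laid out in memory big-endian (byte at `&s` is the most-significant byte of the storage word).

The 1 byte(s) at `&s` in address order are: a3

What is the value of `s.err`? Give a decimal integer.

[0]=0xa3 (big-endian) → word 0xa3
err:2 @ bit 6 → (0xa3>>6)&0x3 = 0x2  ←
prio:1 @ bit 5 → (0xa3>>5)&0x1 = 0x1
state:2 @ bit 3 → (0xa3>>3)&0x3 = 0x0
ver:1 @ bit 2 → (0xa3>>2)&0x1 = 0x0
chan:1 @ bit 1 → (0xa3>>1)&0x1 = 0x1
kind:1 @ bit 0 → (0xa3>>0)&0x1 = 0x1
err signed 2b, MSB=1: 2 - 4 = -2

-2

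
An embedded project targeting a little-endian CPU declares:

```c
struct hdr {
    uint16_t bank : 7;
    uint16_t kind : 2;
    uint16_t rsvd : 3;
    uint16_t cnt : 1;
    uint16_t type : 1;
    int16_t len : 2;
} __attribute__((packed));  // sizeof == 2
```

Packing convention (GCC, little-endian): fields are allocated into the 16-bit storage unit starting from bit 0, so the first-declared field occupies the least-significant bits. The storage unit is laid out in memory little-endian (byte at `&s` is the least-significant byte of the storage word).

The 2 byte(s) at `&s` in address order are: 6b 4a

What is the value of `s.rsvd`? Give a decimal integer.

5

[0]=0x6b [1]=0x4a (little-endian) → word 0x4a6b
bank:7 @ bit 0 → (0x4a6b>>0)&0x7f = 0x6b
kind:2 @ bit 7 → (0x4a6b>>7)&0x3 = 0x0
rsvd:3 @ bit 9 → (0x4a6b>>9)&0x7 = 0x5  ←
cnt:1 @ bit 12 → (0x4a6b>>12)&0x1 = 0x0
type:1 @ bit 13 → (0x4a6b>>13)&0x1 = 0x0
len:2 @ bit 14 → (0x4a6b>>14)&0x3 = 0x1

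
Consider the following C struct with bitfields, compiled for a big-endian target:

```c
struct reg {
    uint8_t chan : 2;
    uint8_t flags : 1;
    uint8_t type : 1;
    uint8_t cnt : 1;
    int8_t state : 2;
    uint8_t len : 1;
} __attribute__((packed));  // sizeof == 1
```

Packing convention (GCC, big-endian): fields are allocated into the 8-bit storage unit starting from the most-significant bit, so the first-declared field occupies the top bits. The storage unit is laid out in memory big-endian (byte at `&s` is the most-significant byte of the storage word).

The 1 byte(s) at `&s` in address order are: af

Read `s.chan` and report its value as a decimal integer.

[0]=0xaf (big-endian) → word 0xaf
chan:2 @ bit 6 → (0xaf>>6)&0x3 = 0x2  ←
flags:1 @ bit 5 → (0xaf>>5)&0x1 = 0x1
type:1 @ bit 4 → (0xaf>>4)&0x1 = 0x0
cnt:1 @ bit 3 → (0xaf>>3)&0x1 = 0x1
state:2 @ bit 1 → (0xaf>>1)&0x3 = 0x3
len:1 @ bit 0 → (0xaf>>0)&0x1 = 0x1

2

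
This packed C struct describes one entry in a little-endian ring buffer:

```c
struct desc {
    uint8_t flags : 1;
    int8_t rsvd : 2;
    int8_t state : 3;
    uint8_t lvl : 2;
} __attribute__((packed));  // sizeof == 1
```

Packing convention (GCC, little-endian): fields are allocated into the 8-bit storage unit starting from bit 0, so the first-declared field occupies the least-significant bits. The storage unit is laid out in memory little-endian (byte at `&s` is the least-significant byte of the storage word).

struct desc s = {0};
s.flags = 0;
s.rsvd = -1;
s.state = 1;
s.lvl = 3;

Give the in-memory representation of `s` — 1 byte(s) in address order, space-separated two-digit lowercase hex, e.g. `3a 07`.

flags (1b) val=0 bits=0x0 at bit 0: 0x00
rsvd (2b) val=-1 bits=0x3 at bit 1: 0x06
state (3b) val=1 bits=0x1 at bit 3: 0x0e
lvl (2b) val=3 bits=0x3 at bit 6: 0xce
word = 0xce → little-endian bytes:
  [0]=0xce

ce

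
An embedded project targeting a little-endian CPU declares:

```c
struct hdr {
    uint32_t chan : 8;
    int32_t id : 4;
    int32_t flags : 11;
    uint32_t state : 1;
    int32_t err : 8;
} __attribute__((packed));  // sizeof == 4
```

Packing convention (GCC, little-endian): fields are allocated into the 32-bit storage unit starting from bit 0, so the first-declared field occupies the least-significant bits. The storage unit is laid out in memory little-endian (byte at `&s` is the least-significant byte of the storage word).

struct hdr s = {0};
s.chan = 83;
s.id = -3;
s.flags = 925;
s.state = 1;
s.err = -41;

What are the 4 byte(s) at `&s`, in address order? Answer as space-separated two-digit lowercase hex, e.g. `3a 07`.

chan (8b) val=83 bits=0x53 at bit 0: 0x00000053
id (4b) val=-3 bits=0xd at bit 8: 0x00000d53
flags (11b) val=925 bits=0x39d at bit 12: 0x0039dd53
state (1b) val=1 bits=0x1 at bit 23: 0x00b9dd53
err (8b) val=-41 bits=0xd7 at bit 24: 0xd7b9dd53
word = 0xd7b9dd53 → little-endian bytes:
  [0]=0x53  [1]=0xdd  [2]=0xb9  [3]=0xd7

53 dd b9 d7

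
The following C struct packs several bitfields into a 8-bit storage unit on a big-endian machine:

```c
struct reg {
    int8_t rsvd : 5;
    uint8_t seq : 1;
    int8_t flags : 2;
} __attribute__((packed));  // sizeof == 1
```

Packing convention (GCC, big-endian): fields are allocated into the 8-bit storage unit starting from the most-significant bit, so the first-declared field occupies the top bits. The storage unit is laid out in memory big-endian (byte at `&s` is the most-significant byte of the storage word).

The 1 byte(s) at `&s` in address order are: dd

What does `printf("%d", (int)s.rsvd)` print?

[0]=0xdd (big-endian) → word 0xdd
rsvd [3+:5] = (word>>3) & 0x1f = 27  ←
seq [2+:1] = (word>>2) & 0x1 = 1
flags [0+:2] = (word>>0) & 0x3 = 1
rsvd signed 5b, MSB=1: 27 - 32 = -5

-5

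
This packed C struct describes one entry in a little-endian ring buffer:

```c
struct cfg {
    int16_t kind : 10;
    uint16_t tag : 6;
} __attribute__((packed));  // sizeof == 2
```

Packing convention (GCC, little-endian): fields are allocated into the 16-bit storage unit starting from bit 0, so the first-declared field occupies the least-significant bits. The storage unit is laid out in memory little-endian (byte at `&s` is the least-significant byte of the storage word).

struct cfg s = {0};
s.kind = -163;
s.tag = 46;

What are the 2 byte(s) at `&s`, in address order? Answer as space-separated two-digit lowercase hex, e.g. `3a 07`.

kind (10b) val=-163 bits=0x35d at bit 0: 0x035d
tag (6b) val=46 bits=0x2e at bit 10: 0xbb5d
word = 0xbb5d → little-endian bytes:
  [0]=0x5d  [1]=0xbb

5d bb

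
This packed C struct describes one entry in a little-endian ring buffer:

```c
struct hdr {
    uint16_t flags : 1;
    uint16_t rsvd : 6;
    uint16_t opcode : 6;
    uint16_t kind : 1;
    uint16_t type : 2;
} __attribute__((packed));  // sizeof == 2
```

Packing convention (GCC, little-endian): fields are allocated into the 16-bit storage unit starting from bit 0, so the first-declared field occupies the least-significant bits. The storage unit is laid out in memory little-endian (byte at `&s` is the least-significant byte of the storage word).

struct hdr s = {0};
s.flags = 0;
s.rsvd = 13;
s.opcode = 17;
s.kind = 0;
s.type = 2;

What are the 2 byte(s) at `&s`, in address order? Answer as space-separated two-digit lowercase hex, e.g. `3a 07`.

flags (1b) val=0 bits=0x0 at bit 0: 0x0000
rsvd (6b) val=13 bits=0xd at bit 1: 0x001a
opcode (6b) val=17 bits=0x11 at bit 7: 0x089a
kind (1b) val=0 bits=0x0 at bit 13: 0x089a
type (2b) val=2 bits=0x2 at bit 14: 0x889a
word = 0x889a → little-endian bytes:
  [0]=0x9a  [1]=0x88

9a 88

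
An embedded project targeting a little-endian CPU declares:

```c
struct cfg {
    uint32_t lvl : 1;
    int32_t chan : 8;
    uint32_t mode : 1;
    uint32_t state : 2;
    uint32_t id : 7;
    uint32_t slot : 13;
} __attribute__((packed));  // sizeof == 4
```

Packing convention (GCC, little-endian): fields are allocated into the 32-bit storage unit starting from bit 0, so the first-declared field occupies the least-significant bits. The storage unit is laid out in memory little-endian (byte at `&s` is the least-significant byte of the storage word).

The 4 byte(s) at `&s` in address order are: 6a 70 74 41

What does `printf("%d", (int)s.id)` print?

71

[0]=0x6a [1]=0x70 [2]=0x74 [3]=0x41 (little-endian) → word 0x4174706a
lvl [0+:1] = (word>>0) & 0x1 = 0
chan [1+:8] = (word>>1) & 0xff = 53
mode [9+:1] = (word>>9) & 0x1 = 0
state [10+:2] = (word>>10) & 0x3 = 0
id [12+:7] = (word>>12) & 0x7f = 71  ←
slot [19+:13] = (word>>19) & 0x1fff = 2094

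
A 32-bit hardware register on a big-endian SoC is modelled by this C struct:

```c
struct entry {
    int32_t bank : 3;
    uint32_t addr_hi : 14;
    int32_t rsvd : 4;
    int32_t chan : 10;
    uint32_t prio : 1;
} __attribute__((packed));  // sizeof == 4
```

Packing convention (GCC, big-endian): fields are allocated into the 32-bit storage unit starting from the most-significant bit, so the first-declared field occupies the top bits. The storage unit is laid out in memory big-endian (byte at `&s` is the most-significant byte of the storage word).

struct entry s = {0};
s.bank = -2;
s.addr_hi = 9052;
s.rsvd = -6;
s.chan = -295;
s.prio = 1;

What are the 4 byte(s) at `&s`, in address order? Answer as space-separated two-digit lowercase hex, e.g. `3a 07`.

bank:3 = -2 → 0x6 << 29 → word 0xc0000000
addr_hi:14 = 9052 → 0x235c << 15 → word 0xd1ae0000
rsvd:4 = -6 → 0xa << 11 → word 0xd1ae5000
chan:10 = -295 → 0x2d9 << 1 → word 0xd1ae55b2
prio:1 = 1 → 0x1 << 0 → word 0xd1ae55b3
word = 0xd1ae55b3 → big-endian bytes:
  [0]=0xd1  [1]=0xae  [2]=0x55  [3]=0xb3

d1 ae 55 b3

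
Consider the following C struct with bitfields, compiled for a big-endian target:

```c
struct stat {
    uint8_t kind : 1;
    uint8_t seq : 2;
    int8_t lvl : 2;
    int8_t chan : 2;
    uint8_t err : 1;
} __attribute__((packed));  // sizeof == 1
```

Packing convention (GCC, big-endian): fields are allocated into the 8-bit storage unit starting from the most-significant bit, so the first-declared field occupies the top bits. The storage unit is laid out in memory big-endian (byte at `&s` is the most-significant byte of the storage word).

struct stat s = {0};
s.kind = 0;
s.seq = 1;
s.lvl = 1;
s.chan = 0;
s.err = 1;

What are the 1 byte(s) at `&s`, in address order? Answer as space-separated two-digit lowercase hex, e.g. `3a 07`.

29

[7+:1] kind=0 & 0x1 = 0x0; word=0x00
[5+:2] seq=1 & 0x3 = 0x1; word=0x20
[3+:2] lvl=1 & 0x3 = 0x1; word=0x28
[1+:2] chan=0 & 0x3 = 0x0; word=0x28
[0+:1] err=1 & 0x1 = 0x1; word=0x29
word = 0x29 → big-endian bytes:
  [0]=0x29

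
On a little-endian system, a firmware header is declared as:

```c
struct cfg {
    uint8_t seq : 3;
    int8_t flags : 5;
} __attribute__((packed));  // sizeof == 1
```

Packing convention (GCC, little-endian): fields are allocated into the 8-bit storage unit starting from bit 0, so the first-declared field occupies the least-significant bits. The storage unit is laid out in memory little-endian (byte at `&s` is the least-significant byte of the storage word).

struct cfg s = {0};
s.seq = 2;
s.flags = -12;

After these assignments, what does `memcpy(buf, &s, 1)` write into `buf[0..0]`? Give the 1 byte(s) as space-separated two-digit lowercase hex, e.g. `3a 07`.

a2

[0+:3] seq=2 & 0x7 = 0x2; word=0x02
[3+:5] flags=-12 & 0x1f = 0x14; word=0xa2
word = 0xa2 → little-endian bytes:
  [0]=0xa2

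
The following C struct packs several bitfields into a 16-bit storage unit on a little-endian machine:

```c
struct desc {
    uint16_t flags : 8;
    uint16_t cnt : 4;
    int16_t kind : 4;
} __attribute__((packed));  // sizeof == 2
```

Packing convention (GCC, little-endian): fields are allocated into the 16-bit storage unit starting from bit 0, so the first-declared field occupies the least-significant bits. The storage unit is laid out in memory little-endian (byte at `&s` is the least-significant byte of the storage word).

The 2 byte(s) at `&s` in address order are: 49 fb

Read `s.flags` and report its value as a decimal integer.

73

[0]=0x49 [1]=0xfb (little-endian) → word 0xfb49
flags:8 @ bit 0 → (0xfb49>>0)&0xff = 0x49  ←
cnt:4 @ bit 8 → (0xfb49>>8)&0xf = 0xb
kind:4 @ bit 12 → (0xfb49>>12)&0xf = 0xf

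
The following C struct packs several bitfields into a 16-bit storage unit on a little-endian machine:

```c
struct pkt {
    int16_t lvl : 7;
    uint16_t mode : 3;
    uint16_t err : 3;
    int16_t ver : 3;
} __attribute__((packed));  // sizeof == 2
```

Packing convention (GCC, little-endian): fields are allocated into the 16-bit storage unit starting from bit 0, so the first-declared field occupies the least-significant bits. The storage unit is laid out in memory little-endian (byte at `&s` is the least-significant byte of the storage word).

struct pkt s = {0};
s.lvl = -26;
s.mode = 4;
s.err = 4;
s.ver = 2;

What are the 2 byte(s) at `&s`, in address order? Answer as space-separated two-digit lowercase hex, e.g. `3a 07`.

66 52

lvl (7b) val=-26 bits=0x66 at bit 0: 0x0066
mode (3b) val=4 bits=0x4 at bit 7: 0x0266
err (3b) val=4 bits=0x4 at bit 10: 0x1266
ver (3b) val=2 bits=0x2 at bit 13: 0x5266
word = 0x5266 → little-endian bytes:
  [0]=0x66  [1]=0x52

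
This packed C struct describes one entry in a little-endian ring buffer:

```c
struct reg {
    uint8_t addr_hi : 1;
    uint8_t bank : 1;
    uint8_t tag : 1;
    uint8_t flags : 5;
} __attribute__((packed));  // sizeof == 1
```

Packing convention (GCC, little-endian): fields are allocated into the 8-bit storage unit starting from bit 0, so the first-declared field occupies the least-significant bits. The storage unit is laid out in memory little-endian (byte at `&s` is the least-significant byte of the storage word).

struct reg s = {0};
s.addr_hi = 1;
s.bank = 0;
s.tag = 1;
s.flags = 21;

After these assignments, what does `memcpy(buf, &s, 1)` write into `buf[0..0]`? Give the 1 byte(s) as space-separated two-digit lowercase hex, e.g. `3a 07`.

[0+:1] addr_hi=1 & 0x1 = 0x1; word=0x01
[1+:1] bank=0 & 0x1 = 0x0; word=0x01
[2+:1] tag=1 & 0x1 = 0x1; word=0x05
[3+:5] flags=21 & 0x1f = 0x15; word=0xad
word = 0xad → little-endian bytes:
  [0]=0xad

ad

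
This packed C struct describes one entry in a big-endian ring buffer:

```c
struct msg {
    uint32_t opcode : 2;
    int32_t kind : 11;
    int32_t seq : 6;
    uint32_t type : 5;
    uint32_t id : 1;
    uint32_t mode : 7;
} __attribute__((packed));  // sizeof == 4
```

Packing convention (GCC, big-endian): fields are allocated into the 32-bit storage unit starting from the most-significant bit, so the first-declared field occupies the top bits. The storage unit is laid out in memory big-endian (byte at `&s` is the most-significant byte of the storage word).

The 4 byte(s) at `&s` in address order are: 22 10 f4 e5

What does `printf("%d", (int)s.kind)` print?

[0]=0x22 [1]=0x10 [2]=0xf4 [3]=0xe5 (big-endian) → word 0x2210f4e5
opcode:2 @ bit 30 → (0x2210f4e5>>30)&0x3 = 0x0
kind:11 @ bit 19 → (0x2210f4e5>>19)&0x7ff = 0x442  ←
seq:6 @ bit 13 → (0x2210f4e5>>13)&0x3f = 0x7
type:5 @ bit 8 → (0x2210f4e5>>8)&0x1f = 0x14
id:1 @ bit 7 → (0x2210f4e5>>7)&0x1 = 0x1
mode:7 @ bit 0 → (0x2210f4e5>>0)&0x7f = 0x65
kind signed 11b, MSB=1: 1090 - 2048 = -958

-958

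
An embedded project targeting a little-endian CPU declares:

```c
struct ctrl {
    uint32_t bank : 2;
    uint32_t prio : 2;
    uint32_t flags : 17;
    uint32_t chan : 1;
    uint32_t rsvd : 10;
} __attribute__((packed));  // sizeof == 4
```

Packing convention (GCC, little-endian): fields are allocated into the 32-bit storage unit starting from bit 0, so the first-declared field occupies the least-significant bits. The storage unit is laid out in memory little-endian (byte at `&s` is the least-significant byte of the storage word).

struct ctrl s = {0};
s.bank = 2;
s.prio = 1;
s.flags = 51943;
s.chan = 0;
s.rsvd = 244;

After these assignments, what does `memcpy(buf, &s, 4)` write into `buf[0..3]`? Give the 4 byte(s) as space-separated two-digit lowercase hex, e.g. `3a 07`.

76 ae 0c 3d

[0+:2] bank=2 & 0x3 = 0x2; word=0x00000002
[2+:2] prio=1 & 0x3 = 0x1; word=0x00000006
[4+:17] flags=51943 & 0x1ffff = 0xcae7; word=0x000cae76
[21+:1] chan=0 & 0x1 = 0x0; word=0x000cae76
[22+:10] rsvd=244 & 0x3ff = 0xf4; word=0x3d0cae76
word = 0x3d0cae76 → little-endian bytes:
  [0]=0x76  [1]=0xae  [2]=0x0c  [3]=0x3d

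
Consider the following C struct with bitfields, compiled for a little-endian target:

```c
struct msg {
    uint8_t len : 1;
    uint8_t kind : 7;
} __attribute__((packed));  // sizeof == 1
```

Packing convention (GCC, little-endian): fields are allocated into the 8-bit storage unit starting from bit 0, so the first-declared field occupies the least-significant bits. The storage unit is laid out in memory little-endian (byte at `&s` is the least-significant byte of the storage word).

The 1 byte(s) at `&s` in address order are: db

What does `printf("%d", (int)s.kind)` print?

[0]=0xdb (little-endian) → word 0xdb
len:1 @ bit 0 → (0xdb>>0)&0x1 = 0x1
kind:7 @ bit 1 → (0xdb>>1)&0x7f = 0x6d  ←

109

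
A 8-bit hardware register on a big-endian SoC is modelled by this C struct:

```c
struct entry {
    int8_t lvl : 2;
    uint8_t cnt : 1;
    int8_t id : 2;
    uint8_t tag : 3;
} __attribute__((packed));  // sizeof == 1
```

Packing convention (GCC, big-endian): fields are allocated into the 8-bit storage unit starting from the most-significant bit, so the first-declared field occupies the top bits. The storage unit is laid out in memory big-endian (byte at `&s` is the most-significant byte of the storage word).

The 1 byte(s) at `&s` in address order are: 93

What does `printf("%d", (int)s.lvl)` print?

[0]=0x93 (big-endian) → word 0x93
lvl [6+:2] = (word>>6) & 0x3 = 2  ←
cnt [5+:1] = (word>>5) & 0x1 = 0
id [3+:2] = (word>>3) & 0x3 = 2
tag [0+:3] = (word>>0) & 0x7 = 3
lvl signed 2b, MSB=1: 2 - 4 = -2

-2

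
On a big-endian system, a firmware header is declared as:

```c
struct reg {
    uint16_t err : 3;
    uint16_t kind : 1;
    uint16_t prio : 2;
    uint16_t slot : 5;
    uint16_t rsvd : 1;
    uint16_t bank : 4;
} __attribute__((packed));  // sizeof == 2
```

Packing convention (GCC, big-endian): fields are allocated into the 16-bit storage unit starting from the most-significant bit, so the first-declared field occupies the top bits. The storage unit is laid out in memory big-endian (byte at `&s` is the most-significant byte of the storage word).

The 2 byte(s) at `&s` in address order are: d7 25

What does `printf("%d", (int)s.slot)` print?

25

[0]=0xd7 [1]=0x25 (big-endian) → word 0xd725
err [13+:3] = (word>>13) & 0x7 = 6
kind [12+:1] = (word>>12) & 0x1 = 1
prio [10+:2] = (word>>10) & 0x3 = 1
slot [5+:5] = (word>>5) & 0x1f = 25  ←
rsvd [4+:1] = (word>>4) & 0x1 = 0
bank [0+:4] = (word>>0) & 0xf = 5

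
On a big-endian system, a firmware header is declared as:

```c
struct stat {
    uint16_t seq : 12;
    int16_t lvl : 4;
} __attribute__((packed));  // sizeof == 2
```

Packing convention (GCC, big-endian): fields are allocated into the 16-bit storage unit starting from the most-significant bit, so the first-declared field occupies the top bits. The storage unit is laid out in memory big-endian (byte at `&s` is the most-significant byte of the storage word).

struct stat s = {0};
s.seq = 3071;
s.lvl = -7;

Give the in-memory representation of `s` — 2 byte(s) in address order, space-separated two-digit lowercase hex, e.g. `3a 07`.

[4+:12] seq=3071 & 0xfff = 0xbff; word=0xbff0
[0+:4] lvl=-7 & 0xf = 0x9; word=0xbff9
word = 0xbff9 → big-endian bytes:
  [0]=0xbf  [1]=0xf9

bf f9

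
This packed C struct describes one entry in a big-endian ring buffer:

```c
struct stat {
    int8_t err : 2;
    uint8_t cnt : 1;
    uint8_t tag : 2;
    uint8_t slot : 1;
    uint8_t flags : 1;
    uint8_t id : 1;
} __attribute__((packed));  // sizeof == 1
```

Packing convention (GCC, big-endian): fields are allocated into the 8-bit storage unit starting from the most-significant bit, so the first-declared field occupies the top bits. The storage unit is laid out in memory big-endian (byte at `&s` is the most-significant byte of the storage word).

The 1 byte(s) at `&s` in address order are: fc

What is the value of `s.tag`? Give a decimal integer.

[0]=0xfc (big-endian) → word 0xfc
err [6+:2] = (word>>6) & 0x3 = 3
cnt [5+:1] = (word>>5) & 0x1 = 1
tag [3+:2] = (word>>3) & 0x3 = 3  ←
slot [2+:1] = (word>>2) & 0x1 = 1
flags [1+:1] = (word>>1) & 0x1 = 0
id [0+:1] = (word>>0) & 0x1 = 0

3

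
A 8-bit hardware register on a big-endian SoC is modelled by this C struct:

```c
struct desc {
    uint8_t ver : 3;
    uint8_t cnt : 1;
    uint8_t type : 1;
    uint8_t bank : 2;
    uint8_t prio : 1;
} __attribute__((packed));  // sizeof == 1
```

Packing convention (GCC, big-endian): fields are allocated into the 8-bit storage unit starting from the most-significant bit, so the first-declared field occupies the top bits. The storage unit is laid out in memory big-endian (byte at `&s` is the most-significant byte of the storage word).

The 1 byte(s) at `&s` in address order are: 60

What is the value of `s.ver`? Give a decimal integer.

[0]=0x60 (big-endian) → word 0x60
ver [5+:3] = (word>>5) & 0x7 = 3  ←
cnt [4+:1] = (word>>4) & 0x1 = 0
type [3+:1] = (word>>3) & 0x1 = 0
bank [1+:2] = (word>>1) & 0x3 = 0
prio [0+:1] = (word>>0) & 0x1 = 0

3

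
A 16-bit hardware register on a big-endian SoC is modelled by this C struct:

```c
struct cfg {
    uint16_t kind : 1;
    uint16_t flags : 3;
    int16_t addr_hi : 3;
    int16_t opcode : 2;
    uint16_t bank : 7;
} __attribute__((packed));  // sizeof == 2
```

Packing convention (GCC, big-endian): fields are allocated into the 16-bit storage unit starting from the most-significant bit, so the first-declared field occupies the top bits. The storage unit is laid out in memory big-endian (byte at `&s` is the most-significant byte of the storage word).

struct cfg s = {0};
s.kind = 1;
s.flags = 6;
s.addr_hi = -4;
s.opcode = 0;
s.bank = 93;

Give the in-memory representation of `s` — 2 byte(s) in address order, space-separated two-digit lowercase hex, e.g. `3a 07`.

kind (1b) val=1 bits=0x1 at bit 15: 0x8000
flags (3b) val=6 bits=0x6 at bit 12: 0xe000
addr_hi (3b) val=-4 bits=0x4 at bit 9: 0xe800
opcode (2b) val=0 bits=0x0 at bit 7: 0xe800
bank (7b) val=93 bits=0x5d at bit 0: 0xe85d
word = 0xe85d → big-endian bytes:
  [0]=0xe8  [1]=0x5d

e8 5d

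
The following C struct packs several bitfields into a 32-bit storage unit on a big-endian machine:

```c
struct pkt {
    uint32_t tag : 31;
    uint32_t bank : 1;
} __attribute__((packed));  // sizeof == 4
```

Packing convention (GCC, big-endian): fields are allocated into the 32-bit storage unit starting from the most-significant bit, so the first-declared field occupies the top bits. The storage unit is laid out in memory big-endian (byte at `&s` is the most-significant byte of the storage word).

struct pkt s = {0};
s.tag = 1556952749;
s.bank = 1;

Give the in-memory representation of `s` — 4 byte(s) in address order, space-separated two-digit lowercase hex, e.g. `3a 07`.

tag (31b) val=1556952749 bits=0x5ccd36ad at bit 1: 0xb99a6d5a
bank (1b) val=1 bits=0x1 at bit 0: 0xb99a6d5b
word = 0xb99a6d5b → big-endian bytes:
  [0]=0xb9  [1]=0x9a  [2]=0x6d  [3]=0x5b

b9 9a 6d 5b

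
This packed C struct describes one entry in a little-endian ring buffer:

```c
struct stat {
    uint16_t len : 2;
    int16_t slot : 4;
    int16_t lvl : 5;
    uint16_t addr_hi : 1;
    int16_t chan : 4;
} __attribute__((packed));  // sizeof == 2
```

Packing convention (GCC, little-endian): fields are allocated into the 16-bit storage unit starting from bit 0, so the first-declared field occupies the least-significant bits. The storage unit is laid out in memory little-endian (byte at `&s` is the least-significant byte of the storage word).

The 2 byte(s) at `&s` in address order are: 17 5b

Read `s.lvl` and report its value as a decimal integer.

12

[0]=0x17 [1]=0x5b (little-endian) → word 0x5b17
len:2 @ bit 0 → (0x5b17>>0)&0x3 = 0x3
slot:4 @ bit 2 → (0x5b17>>2)&0xf = 0x5
lvl:5 @ bit 6 → (0x5b17>>6)&0x1f = 0xc  ←
addr_hi:1 @ bit 11 → (0x5b17>>11)&0x1 = 0x1
chan:4 @ bit 12 → (0x5b17>>12)&0xf = 0x5
lvl signed 5b, MSB=0: value = 12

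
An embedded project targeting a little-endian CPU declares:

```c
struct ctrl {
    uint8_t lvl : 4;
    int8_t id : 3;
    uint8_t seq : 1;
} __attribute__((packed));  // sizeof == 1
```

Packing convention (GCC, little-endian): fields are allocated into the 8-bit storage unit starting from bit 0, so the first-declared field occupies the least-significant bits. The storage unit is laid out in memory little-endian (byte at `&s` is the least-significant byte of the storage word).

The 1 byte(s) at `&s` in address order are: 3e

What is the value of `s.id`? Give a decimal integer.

3

[0]=0x3e (little-endian) → word 0x3e
lvl:4 @ bit 0 → (0x3e>>0)&0xf = 0xe
id:3 @ bit 4 → (0x3e>>4)&0x7 = 0x3  ←
seq:1 @ bit 7 → (0x3e>>7)&0x1 = 0x0
id signed 3b, MSB=0: value = 3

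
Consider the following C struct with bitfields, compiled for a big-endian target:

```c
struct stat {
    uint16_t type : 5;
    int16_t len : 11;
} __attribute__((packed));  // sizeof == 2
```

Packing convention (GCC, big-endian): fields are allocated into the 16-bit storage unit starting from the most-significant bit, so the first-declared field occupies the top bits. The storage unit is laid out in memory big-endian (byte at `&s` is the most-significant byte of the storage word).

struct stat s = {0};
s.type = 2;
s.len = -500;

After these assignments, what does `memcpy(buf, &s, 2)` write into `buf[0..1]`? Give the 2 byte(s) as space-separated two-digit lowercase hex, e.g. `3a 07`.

type:5 = 2 → 0x2 << 11 → word 0x1000
len:11 = -500 → 0x60c << 0 → word 0x160c
word = 0x160c → big-endian bytes:
  [0]=0x16  [1]=0x0c

16 0c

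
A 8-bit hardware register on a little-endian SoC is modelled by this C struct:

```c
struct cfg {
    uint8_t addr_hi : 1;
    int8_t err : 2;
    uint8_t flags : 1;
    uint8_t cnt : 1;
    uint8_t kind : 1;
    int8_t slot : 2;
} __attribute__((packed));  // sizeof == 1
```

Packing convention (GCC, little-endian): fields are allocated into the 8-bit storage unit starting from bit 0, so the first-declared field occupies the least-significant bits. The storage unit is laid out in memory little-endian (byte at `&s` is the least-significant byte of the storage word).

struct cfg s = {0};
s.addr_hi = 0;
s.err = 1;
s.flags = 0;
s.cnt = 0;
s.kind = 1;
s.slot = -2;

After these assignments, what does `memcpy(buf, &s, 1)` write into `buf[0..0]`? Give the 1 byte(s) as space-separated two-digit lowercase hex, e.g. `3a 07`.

a2

[0+:1] addr_hi=0 & 0x1 = 0x0; word=0x00
[1+:2] err=1 & 0x3 = 0x1; word=0x02
[3+:1] flags=0 & 0x1 = 0x0; word=0x02
[4+:1] cnt=0 & 0x1 = 0x0; word=0x02
[5+:1] kind=1 & 0x1 = 0x1; word=0x22
[6+:2] slot=-2 & 0x3 = 0x2; word=0xa2
word = 0xa2 → little-endian bytes:
  [0]=0xa2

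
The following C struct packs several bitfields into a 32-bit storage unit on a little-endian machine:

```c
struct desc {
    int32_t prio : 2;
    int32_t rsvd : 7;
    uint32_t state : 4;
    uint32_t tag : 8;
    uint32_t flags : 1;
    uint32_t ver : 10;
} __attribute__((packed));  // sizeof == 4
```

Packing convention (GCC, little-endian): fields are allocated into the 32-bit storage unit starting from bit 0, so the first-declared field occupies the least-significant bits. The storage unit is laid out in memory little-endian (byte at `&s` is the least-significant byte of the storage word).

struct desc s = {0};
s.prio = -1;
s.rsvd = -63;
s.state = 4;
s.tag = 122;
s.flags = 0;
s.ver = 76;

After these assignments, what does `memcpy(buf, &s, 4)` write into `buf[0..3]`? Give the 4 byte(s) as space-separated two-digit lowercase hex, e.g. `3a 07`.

07 49 0f 13

prio (2b) val=-1 bits=0x3 at bit 0: 0x00000003
rsvd (7b) val=-63 bits=0x41 at bit 2: 0x00000107
state (4b) val=4 bits=0x4 at bit 9: 0x00000907
tag (8b) val=122 bits=0x7a at bit 13: 0x000f4907
flags (1b) val=0 bits=0x0 at bit 21: 0x000f4907
ver (10b) val=76 bits=0x4c at bit 22: 0x130f4907
word = 0x130f4907 → little-endian bytes:
  [0]=0x07  [1]=0x49  [2]=0x0f  [3]=0x13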